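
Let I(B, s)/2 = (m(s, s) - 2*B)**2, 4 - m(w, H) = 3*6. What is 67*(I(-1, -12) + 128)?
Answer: 27872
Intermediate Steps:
m(w, H) = -14 (m(w, H) = 4 - 3*6 = 4 - 1*18 = 4 - 18 = -14)
I(B, s) = 2*(-14 - 2*B)**2
67*(I(-1, -12) + 128) = 67*(8*(7 - 1)**2 + 128) = 67*(8*6**2 + 128) = 67*(8*36 + 128) = 67*(288 + 128) = 67*416 = 27872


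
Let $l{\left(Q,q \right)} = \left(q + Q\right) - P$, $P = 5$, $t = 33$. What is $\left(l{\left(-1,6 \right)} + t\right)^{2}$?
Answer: $1089$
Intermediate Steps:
$l{\left(Q,q \right)} = -5 + Q + q$ ($l{\left(Q,q \right)} = \left(q + Q\right) - 5 = \left(Q + q\right) - 5 = -5 + Q + q$)
$\left(l{\left(-1,6 \right)} + t\right)^{2} = \left(\left(-5 - 1 + 6\right) + 33\right)^{2} = \left(0 + 33\right)^{2} = 33^{2} = 1089$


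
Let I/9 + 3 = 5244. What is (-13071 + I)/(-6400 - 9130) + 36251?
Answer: 281471966/7765 ≈ 36249.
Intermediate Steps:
I = 47169 (I = -27 + 9*5244 = -27 + 47196 = 47169)
(-13071 + I)/(-6400 - 9130) + 36251 = (-13071 + 47169)/(-6400 - 9130) + 36251 = 34098/(-15530) + 36251 = 34098*(-1/15530) + 36251 = -17049/7765 + 36251 = 281471966/7765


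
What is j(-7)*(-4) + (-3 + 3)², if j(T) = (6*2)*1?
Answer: -48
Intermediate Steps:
j(T) = 12 (j(T) = 12*1 = 12)
j(-7)*(-4) + (-3 + 3)² = 12*(-4) + (-3 + 3)² = -48 + 0² = -48 + 0 = -48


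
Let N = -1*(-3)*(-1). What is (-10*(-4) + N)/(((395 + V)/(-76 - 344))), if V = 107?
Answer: -7770/251 ≈ -30.956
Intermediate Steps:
N = -3 (N = 3*(-1) = -3)
(-10*(-4) + N)/(((395 + V)/(-76 - 344))) = (-10*(-4) - 3)/(((395 + 107)/(-76 - 344))) = (40 - 3)/((502/(-420))) = 37/((502*(-1/420))) = 37/(-251/210) = 37*(-210/251) = -7770/251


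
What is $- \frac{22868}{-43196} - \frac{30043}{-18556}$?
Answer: $\frac{430519009}{200386244} \approx 2.1484$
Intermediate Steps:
$- \frac{22868}{-43196} - \frac{30043}{-18556} = \left(-22868\right) \left(- \frac{1}{43196}\right) - - \frac{30043}{18556} = \frac{5717}{10799} + \frac{30043}{18556} = \frac{430519009}{200386244}$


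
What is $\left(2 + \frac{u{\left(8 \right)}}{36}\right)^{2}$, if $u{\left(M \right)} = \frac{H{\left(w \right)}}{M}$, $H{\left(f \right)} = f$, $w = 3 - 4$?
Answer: $\frac{330625}{82944} \approx 3.9861$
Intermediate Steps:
$w = -1$
$u{\left(M \right)} = - \frac{1}{M}$
$\left(2 + \frac{u{\left(8 \right)}}{36}\right)^{2} = \left(2 + \frac{\left(-1\right) \frac{1}{8}}{36}\right)^{2} = \left(2 + \left(-1\right) \frac{1}{8} \cdot \frac{1}{36}\right)^{2} = \left(2 - \frac{1}{288}\right)^{2} = \left(\frac{575}{288}\right)^{2} = \frac{330625}{82944}$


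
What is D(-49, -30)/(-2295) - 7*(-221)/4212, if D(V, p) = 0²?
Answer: 119/324 ≈ 0.36728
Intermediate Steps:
D(V, p) = 0
D(-49, -30)/(-2295) - 7*(-221)/4212 = 0/(-2295) - 7*(-221)/4212 = 0*(-1/2295) + 1547*(1/4212) = 0 + 119/324 = 119/324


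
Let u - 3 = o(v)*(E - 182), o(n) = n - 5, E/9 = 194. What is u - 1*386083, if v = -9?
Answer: -407976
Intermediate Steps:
E = 1746 (E = 9*194 = 1746)
o(n) = -5 + n
u = -21893 (u = 3 + (-5 - 9)*(1746 - 182) = 3 - 14*1564 = 3 - 21896 = -21893)
u - 1*386083 = -21893 - 1*386083 = -21893 - 386083 = -407976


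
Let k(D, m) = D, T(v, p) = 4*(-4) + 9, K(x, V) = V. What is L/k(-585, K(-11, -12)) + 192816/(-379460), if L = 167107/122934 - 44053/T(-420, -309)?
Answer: -15375130200601/1364469667470 ≈ -11.268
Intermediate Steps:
T(v, p) = -7 (T(v, p) = -16 + 9 = -7)
L = 773825893/122934 (L = 167107/122934 - 44053/(-7) = 167107*(1/122934) - 44053*(-1/7) = 167107/122934 + 44053/7 = 773825893/122934 ≈ 6294.6)
L/k(-585, K(-11, -12)) + 192816/(-379460) = (773825893/122934)/(-585) + 192816/(-379460) = (773825893/122934)*(-1/585) + 192816*(-1/379460) = -773825893/71916390 - 48204/94865 = -15375130200601/1364469667470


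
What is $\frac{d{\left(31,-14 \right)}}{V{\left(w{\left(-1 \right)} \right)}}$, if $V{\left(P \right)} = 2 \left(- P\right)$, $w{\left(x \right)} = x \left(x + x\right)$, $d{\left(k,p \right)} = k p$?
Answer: $\frac{217}{2} \approx 108.5$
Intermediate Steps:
$w{\left(x \right)} = 2 x^{2}$ ($w{\left(x \right)} = x 2 x = 2 x^{2}$)
$V{\left(P \right)} = - 2 P$
$\frac{d{\left(31,-14 \right)}}{V{\left(w{\left(-1 \right)} \right)}} = \frac{31 \left(-14\right)}{\left(-2\right) 2 \left(-1\right)^{2}} = - \frac{434}{\left(-2\right) 2 \cdot 1} = - \frac{434}{\left(-2\right) 2} = - \frac{434}{-4} = \left(-434\right) \left(- \frac{1}{4}\right) = \frac{217}{2}$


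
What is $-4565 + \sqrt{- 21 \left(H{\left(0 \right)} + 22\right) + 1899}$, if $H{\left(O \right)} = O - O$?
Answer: $-4565 + \sqrt{1437} \approx -4527.1$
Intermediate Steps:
$H{\left(O \right)} = 0$
$-4565 + \sqrt{- 21 \left(H{\left(0 \right)} + 22\right) + 1899} = -4565 + \sqrt{- 21 \left(0 + 22\right) + 1899} = -4565 + \sqrt{\left(-21\right) 22 + 1899} = -4565 + \sqrt{-462 + 1899} = -4565 + \sqrt{1437}$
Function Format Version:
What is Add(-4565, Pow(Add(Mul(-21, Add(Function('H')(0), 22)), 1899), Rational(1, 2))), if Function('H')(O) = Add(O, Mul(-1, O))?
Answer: Add(-4565, Pow(1437, Rational(1, 2))) ≈ -4527.1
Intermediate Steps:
Function('H')(O) = 0
Add(-4565, Pow(Add(Mul(-21, Add(Function('H')(0), 22)), 1899), Rational(1, 2))) = Add(-4565, Pow(Add(Mul(-21, Add(0, 22)), 1899), Rational(1, 2))) = Add(-4565, Pow(Add(Mul(-21, 22), 1899), Rational(1, 2))) = Add(-4565, Pow(Add(-462, 1899), Rational(1, 2))) = Add(-4565, Pow(1437, Rational(1, 2)))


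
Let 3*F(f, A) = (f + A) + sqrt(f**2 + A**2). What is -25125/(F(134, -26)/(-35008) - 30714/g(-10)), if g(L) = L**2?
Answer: 6649837685801100000/81291064081607657 - 412301250000*sqrt(4658)/81291064081607657 ≈ 81.802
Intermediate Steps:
F(f, A) = A/3 + f/3 + sqrt(A**2 + f**2)/3 (F(f, A) = ((f + A) + sqrt(f**2 + A**2))/3 = ((A + f) + sqrt(A**2 + f**2))/3 = (A + f + sqrt(A**2 + f**2))/3 = A/3 + f/3 + sqrt(A**2 + f**2)/3)
-25125/(F(134, -26)/(-35008) - 30714/g(-10)) = -25125/(((1/3)*(-26) + (1/3)*134 + sqrt((-26)**2 + 134**2)/3)/(-35008) - 30714/((-10)**2)) = -25125/((-26/3 + 134/3 + sqrt(676 + 17956)/3)*(-1/35008) - 30714/100) = -25125/((-26/3 + 134/3 + sqrt(18632)/3)*(-1/35008) - 30714*1/100) = -25125/((-26/3 + 134/3 + (2*sqrt(4658))/3)*(-1/35008) - 15357/50) = -25125/((-26/3 + 134/3 + 2*sqrt(4658)/3)*(-1/35008) - 15357/50) = -25125/((36 + 2*sqrt(4658)/3)*(-1/35008) - 15357/50) = -25125/((-9/8752 - sqrt(4658)/52512) - 15357/50) = -25125/(-67202457/218800 - sqrt(4658)/52512)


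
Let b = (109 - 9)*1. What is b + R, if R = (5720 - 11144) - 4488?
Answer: -9812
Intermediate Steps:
b = 100 (b = 100*1 = 100)
R = -9912 (R = -5424 - 4488 = -9912)
b + R = 100 - 9912 = -9812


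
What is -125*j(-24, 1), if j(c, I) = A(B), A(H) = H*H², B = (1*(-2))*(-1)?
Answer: -1000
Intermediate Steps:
B = 2 (B = -2*(-1) = 2)
A(H) = H³
j(c, I) = 8 (j(c, I) = 2³ = 8)
-125*j(-24, 1) = -125*8 = -1000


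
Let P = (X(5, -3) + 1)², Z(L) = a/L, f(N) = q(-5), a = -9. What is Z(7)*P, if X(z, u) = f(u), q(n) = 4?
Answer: -225/7 ≈ -32.143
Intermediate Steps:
f(N) = 4
Z(L) = -9/L
X(z, u) = 4
P = 25 (P = (4 + 1)² = 5² = 25)
Z(7)*P = -9/7*25 = -225/7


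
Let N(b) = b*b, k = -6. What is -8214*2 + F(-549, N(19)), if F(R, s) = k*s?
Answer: -18594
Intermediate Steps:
N(b) = b**2
F(R, s) = -6*s
-8214*2 + F(-549, N(19)) = -8214*2 - 6*19**2 = -16428 - 6*361 = -16428 - 2166 = -18594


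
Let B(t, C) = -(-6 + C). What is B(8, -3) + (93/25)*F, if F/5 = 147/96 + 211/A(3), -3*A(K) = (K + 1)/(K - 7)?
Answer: 377961/32 ≈ 11811.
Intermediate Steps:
A(K) = -(1 + K)/(3*(-7 + K)) (A(K) = -(K + 1)/(3*(K - 7)) = -(1 + K)/(3*(-7 + K)))
B(t, C) = 6 - C
F = 101525/32 (F = 5*(147/96 + 211/(((-1 - 1*3)/(3*(-7 + 3))))) = 5*(147*(1/96) + 211/(((1/3)*(-1 - 3)/(-4)))) = 5*(49/32 + 211/(((1/3)*(-1/4)*(-4)))) = 5*(49/32 + 211/(1/3)) = 5*(49/32 + 211*3) = 5*(49/32 + 633) = 5*(20305/32) = 101525/32 ≈ 3172.7)
B(8, -3) + (93/25)*F = (6 - 1*(-3)) + (93/25)*(101525/32) = (6 + 3) + (93*(1/25))*(101525/32) = 9 + (93/25)*(101525/32) = 9 + 377673/32 = 377961/32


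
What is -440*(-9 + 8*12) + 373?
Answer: -37907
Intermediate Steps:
-440*(-9 + 8*12) + 373 = -440*(-9 + 96) + 373 = -440*87 + 373 = -38280 + 373 = -37907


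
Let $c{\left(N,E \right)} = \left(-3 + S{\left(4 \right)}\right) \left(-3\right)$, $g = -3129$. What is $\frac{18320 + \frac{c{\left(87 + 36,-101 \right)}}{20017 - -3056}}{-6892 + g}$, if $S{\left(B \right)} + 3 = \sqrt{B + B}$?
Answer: $- \frac{140899126}{77071511} + \frac{2 \sqrt{2}}{77071511} \approx -1.8282$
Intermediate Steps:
$S{\left(B \right)} = -3 + \sqrt{2} \sqrt{B}$ ($S{\left(B \right)} = -3 + \sqrt{B + B} = -3 + \sqrt{2 B} = -3 + \sqrt{2} \sqrt{B}$)
$c{\left(N,E \right)} = 18 - 6 \sqrt{2}$ ($c{\left(N,E \right)} = \left(-3 - \left(3 - \sqrt{2} \sqrt{4}\right)\right) \left(-3\right) = \left(-3 - \left(3 - \sqrt{2} \cdot 2\right)\right) \left(-3\right) = \left(-3 - \left(3 - 2 \sqrt{2}\right)\right) \left(-3\right) = \left(-6 + 2 \sqrt{2}\right) \left(-3\right) = 18 - 6 \sqrt{2}$)
$\frac{18320 + \frac{c{\left(87 + 36,-101 \right)}}{20017 - -3056}}{-6892 + g} = \frac{18320 + \frac{18 - 6 \sqrt{2}}{20017 - -3056}}{-6892 - 3129} = \frac{18320 + \frac{18 - 6 \sqrt{2}}{20017 + 3056}}{-10021} = \left(18320 + \frac{18 - 6 \sqrt{2}}{23073}\right) \left(- \frac{1}{10021}\right) = \left(18320 + \left(18 - 6 \sqrt{2}\right) \frac{1}{23073}\right) \left(- \frac{1}{10021}\right) = \left(18320 + \left(\frac{6}{7691} - \frac{2 \sqrt{2}}{7691}\right)\right) \left(- \frac{1}{10021}\right) = \left(\frac{140899126}{7691} - \frac{2 \sqrt{2}}{7691}\right) \left(- \frac{1}{10021}\right) = - \frac{140899126}{77071511} + \frac{2 \sqrt{2}}{77071511}$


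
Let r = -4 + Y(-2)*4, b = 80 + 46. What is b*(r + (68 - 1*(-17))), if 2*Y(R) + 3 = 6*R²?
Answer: 15498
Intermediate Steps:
Y(R) = -3/2 + 3*R² (Y(R) = -3/2 + (6*R²)/2 = -3/2 + 3*R²)
b = 126
r = 38 (r = -4 + (-3/2 + 3*(-2)²)*4 = -4 + (-3/2 + 3*4)*4 = -4 + (-3/2 + 12)*4 = -4 + (21/2)*4 = -4 + 42 = 38)
b*(r + (68 - 1*(-17))) = 126*(38 + (68 - 1*(-17))) = 126*(38 + (68 + 17)) = 126*(38 + 85) = 126*123 = 15498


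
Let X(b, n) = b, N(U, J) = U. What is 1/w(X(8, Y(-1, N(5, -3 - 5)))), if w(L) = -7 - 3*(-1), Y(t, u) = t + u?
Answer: -1/4 ≈ -0.25000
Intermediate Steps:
w(L) = -4 (w(L) = -7 + 3 = -4)
1/w(X(8, Y(-1, N(5, -3 - 5)))) = 1/(-4) = -1/4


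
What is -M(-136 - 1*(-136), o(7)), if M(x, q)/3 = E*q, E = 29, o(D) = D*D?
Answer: -4263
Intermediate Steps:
o(D) = D**2
M(x, q) = 87*q (M(x, q) = 3*(29*q) = 87*q)
-M(-136 - 1*(-136), o(7)) = -87*7**2 = -87*49 = -1*4263 = -4263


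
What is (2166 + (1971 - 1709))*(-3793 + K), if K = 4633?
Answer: 2039520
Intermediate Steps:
(2166 + (1971 - 1709))*(-3793 + K) = (2166 + (1971 - 1709))*(-3793 + 4633) = (2166 + 262)*840 = 2428*840 = 2039520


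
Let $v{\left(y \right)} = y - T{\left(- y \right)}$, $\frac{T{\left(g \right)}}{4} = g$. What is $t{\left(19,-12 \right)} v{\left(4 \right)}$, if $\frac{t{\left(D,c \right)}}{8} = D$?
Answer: $3040$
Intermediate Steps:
$T{\left(g \right)} = 4 g$
$t{\left(D,c \right)} = 8 D$
$v{\left(y \right)} = 5 y$ ($v{\left(y \right)} = y - 4 \left(- y\right) = y - - 4 y = y + 4 y = 5 y$)
$t{\left(19,-12 \right)} v{\left(4 \right)} = 8 \cdot 19 \cdot 5 \cdot 4 = 152 \cdot 20 = 3040$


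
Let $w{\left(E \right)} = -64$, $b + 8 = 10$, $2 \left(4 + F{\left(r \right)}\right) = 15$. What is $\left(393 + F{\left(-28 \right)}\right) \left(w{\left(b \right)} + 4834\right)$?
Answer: $1891305$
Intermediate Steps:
$F{\left(r \right)} = \frac{7}{2}$ ($F{\left(r \right)} = -4 + \frac{1}{2} \cdot 15 = -4 + \frac{15}{2} = \frac{7}{2}$)
$b = 2$ ($b = -8 + 10 = 2$)
$\left(393 + F{\left(-28 \right)}\right) \left(w{\left(b \right)} + 4834\right) = \left(393 + \frac{7}{2}\right) \left(-64 + 4834\right) = \frac{793}{2} \cdot 4770 = 1891305$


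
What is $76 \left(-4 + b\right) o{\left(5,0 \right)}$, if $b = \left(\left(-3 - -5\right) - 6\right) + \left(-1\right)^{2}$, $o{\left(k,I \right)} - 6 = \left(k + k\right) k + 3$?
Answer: $-31388$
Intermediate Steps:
$o{\left(k,I \right)} = 9 + 2 k^{2}$ ($o{\left(k,I \right)} = 6 + \left(\left(k + k\right) k + 3\right) = 6 + \left(2 k k + 3\right) = 6 + \left(2 k^{2} + 3\right) = 6 + \left(3 + 2 k^{2}\right) = 9 + 2 k^{2}$)
$b = -3$ ($b = \left(\left(-3 + 5\right) - 6\right) + 1 = \left(2 - 6\right) + 1 = -4 + 1 = -3$)
$76 \left(-4 + b\right) o{\left(5,0 \right)} = 76 \left(-4 - 3\right) \left(9 + 2 \cdot 5^{2}\right) = 76 \left(- 7 \left(9 + 2 \cdot 25\right)\right) = 76 \left(- 7 \left(9 + 50\right)\right) = 76 \left(\left(-7\right) 59\right) = 76 \left(-413\right) = -31388$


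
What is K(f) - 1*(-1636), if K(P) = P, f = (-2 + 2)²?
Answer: 1636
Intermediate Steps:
f = 0 (f = 0² = 0)
K(f) - 1*(-1636) = 0 - 1*(-1636) = 0 + 1636 = 1636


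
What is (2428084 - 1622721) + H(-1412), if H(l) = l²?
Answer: 2799107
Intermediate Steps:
(2428084 - 1622721) + H(-1412) = (2428084 - 1622721) + (-1412)² = 805363 + 1993744 = 2799107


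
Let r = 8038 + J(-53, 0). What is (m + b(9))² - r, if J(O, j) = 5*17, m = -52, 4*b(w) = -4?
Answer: -5314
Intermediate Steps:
b(w) = -1 (b(w) = (¼)*(-4) = -1)
J(O, j) = 85
r = 8123 (r = 8038 + 85 = 8123)
(m + b(9))² - r = (-52 - 1)² - 1*8123 = (-53)² - 8123 = 2809 - 8123 = -5314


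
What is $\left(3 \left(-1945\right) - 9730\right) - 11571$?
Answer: $-27136$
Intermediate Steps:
$\left(3 \left(-1945\right) - 9730\right) - 11571 = \left(-5835 - 9730\right) - 11571 = -15565 - 11571 = -27136$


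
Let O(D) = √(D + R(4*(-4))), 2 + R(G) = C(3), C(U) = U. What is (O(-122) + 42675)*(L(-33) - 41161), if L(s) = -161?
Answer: -1763416350 - 454542*I ≈ -1.7634e+9 - 4.5454e+5*I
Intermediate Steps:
R(G) = 1 (R(G) = -2 + 3 = 1)
O(D) = √(1 + D) (O(D) = √(D + 1) = √(1 + D))
(O(-122) + 42675)*(L(-33) - 41161) = (√(1 - 122) + 42675)*(-161 - 41161) = (√(-121) + 42675)*(-41322) = (11*I + 42675)*(-41322) = (42675 + 11*I)*(-41322) = -1763416350 - 454542*I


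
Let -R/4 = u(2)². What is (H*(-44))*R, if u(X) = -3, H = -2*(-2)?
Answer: 6336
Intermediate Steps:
H = 4
R = -36 (R = -4*(-3)² = -4*9 = -36)
(H*(-44))*R = (4*(-44))*(-36) = -176*(-36) = 6336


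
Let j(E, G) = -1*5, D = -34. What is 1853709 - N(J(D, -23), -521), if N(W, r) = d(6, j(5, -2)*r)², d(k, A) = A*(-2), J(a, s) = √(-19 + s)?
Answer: -25290391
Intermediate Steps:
j(E, G) = -5
d(k, A) = -2*A
N(W, r) = 100*r² (N(W, r) = (-(-10)*r)² = (10*r)² = 100*r²)
1853709 - N(J(D, -23), -521) = 1853709 - 100*(-521)² = 1853709 - 100*271441 = 1853709 - 1*27144100 = 1853709 - 27144100 = -25290391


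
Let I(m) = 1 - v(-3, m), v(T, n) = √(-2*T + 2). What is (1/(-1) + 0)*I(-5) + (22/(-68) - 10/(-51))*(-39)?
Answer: 135/34 + 2*√2 ≈ 6.7990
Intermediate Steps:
v(T, n) = √(2 - 2*T)
I(m) = 1 - 2*√2 (I(m) = 1 - √(2 - 2*(-3)) = 1 - √(2 + 6) = 1 - √8 = 1 - 2*√2)
(1/(-1) + 0)*I(-5) + (22/(-68) - 10/(-51))*(-39) = (1/(-1) + 0)*(1 - 2*√2) + (22/(-68) - 10/(-51))*(-39) = (-1 + 0)*(1 - 2*√2) + (22*(-1/68) - 10*(-1/51))*(-39) = -(1 - 2*√2) + (-11/34 + 10/51)*(-39) = (-1 + 2*√2) - 13/102*(-39) = (-1 + 2*√2) + 169/34 = 135/34 + 2*√2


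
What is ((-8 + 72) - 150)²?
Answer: 7396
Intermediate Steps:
((-8 + 72) - 150)² = (64 - 150)² = (-86)² = 7396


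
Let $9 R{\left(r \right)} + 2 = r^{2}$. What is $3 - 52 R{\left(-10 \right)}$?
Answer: $- \frac{5069}{9} \approx -563.22$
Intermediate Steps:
$R{\left(r \right)} = - \frac{2}{9} + \frac{r^{2}}{9}$
$3 - 52 R{\left(-10 \right)} = 3 - 52 \left(- \frac{2}{9} + \frac{\left(-10\right)^{2}}{9}\right) = 3 - 52 \left(- \frac{2}{9} + \frac{1}{9} \cdot 100\right) = 3 - 52 \left(- \frac{2}{9} + \frac{100}{9}\right) = 3 - \frac{5096}{9} = - \frac{5069}{9}$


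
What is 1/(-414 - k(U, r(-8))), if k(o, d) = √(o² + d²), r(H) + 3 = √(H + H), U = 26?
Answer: -1/(414 + √3*√(223 - 8*I)) ≈ -0.0022734 - 2.3975e-6*I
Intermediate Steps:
r(H) = -3 + √2*√H (r(H) = -3 + √(H + H) = -3 + √(2*H) = -3 + √2*√H)
k(o, d) = √(d² + o²)
1/(-414 - k(U, r(-8))) = 1/(-414 - √((-3 + √2*√(-8))² + 26²)) = 1/(-414 - √((-3 + √2*(2*I*√2))² + 676)) = 1/(-414 - √((-3 + 4*I)² + 676)) = 1/(-414 - √(676 + (-3 + 4*I)²))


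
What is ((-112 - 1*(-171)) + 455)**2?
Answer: 264196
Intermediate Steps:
((-112 - 1*(-171)) + 455)**2 = ((-112 + 171) + 455)**2 = (59 + 455)**2 = 514**2 = 264196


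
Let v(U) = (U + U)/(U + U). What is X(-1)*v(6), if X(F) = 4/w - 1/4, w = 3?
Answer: 13/12 ≈ 1.0833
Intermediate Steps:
v(U) = 1 (v(U) = (2*U)/((2*U)) = (2*U)*(1/(2*U)) = 1)
X(F) = 13/12 (X(F) = 4/3 - 1/4 = 4*(⅓) - 1*¼ = 4/3 - ¼ = 13/12)
X(-1)*v(6) = (13/12)*1 = 13/12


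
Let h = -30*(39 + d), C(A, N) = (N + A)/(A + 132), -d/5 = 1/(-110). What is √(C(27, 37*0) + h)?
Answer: I*√398075898/583 ≈ 34.223*I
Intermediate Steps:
d = 1/22 (d = -5/(-110) = -5*(-1/110) = 1/22 ≈ 0.045455)
C(A, N) = (A + N)/(132 + A)
h = -12885/11 (h = -30*(39 + 1/22) = -30*859/22 = -12885/11 ≈ -1171.4)
√(C(27, 37*0) + h) = √((27 + 37*0)/(132 + 27) - 12885/11) = √((27 + 0)/159 - 12885/11) = √((1/159)*27 - 12885/11) = √(9/53 - 12885/11) = √(-682806/583) = I*√398075898/583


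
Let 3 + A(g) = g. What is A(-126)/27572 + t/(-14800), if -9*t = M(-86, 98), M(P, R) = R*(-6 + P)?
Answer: -16610747/229536900 ≈ -0.072366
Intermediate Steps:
A(g) = -3 + g
t = 9016/9 (t = -98*(-6 - 86)/9 = -98*(-92)/9 = -⅑*(-9016) = 9016/9 ≈ 1001.8)
A(-126)/27572 + t/(-14800) = (-3 - 126)/27572 + (9016/9)/(-14800) = -129*1/27572 + (9016/9)*(-1/14800) = -129/27572 - 1127/16650 = -16610747/229536900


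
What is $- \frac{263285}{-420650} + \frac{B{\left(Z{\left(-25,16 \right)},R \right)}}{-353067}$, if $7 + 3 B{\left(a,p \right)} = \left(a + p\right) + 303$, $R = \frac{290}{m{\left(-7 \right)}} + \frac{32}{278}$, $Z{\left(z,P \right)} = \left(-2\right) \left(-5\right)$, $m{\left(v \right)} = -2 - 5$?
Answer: $\frac{54246772846261}{86704594466490} \approx 0.62565$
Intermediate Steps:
$m{\left(v \right)} = -7$ ($m{\left(v \right)} = -2 - 5 = -7$)
$Z{\left(z,P \right)} = 10$
$R = - \frac{40198}{973}$ ($R = \frac{290}{-7} + \frac{32}{278} = 290 \left(- \frac{1}{7}\right) + 32 \cdot \frac{1}{278} = - \frac{290}{7} + \frac{16}{139} = - \frac{40198}{973} \approx -41.313$)
$B{\left(a,p \right)} = \frac{296}{3} + \frac{a}{3} + \frac{p}{3}$ ($B{\left(a,p \right)} = - \frac{7}{3} + \frac{\left(a + p\right) + 303}{3} = - \frac{7}{3} + \frac{303 + a + p}{3} = - \frac{7}{3} + \left(101 + \frac{a}{3} + \frac{p}{3}\right) = \frac{296}{3} + \frac{a}{3} + \frac{p}{3}$)
$- \frac{263285}{-420650} + \frac{B{\left(Z{\left(-25,16 \right)},R \right)}}{-353067} = - \frac{263285}{-420650} + \frac{\frac{296}{3} + \frac{1}{3} \cdot 10 + \frac{1}{3} \left(- \frac{40198}{973}\right)}{-353067} = \left(-263285\right) \left(- \frac{1}{420650}\right) + \left(\frac{296}{3} + \frac{10}{3} - \frac{40198}{2919}\right) \left(- \frac{1}{353067}\right) = \frac{52657}{84130} + \frac{257540}{2919} \left(- \frac{1}{353067}\right) = \frac{52657}{84130} - \frac{257540}{1030602573} = \frac{54246772846261}{86704594466490}$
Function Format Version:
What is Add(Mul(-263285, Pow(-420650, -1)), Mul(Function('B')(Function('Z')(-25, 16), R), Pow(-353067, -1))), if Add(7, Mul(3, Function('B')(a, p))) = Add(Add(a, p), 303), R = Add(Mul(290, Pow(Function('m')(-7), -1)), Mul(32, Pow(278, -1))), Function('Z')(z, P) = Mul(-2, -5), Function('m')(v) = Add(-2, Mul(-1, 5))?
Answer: Rational(54246772846261, 86704594466490) ≈ 0.62565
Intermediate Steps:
Function('m')(v) = -7 (Function('m')(v) = Add(-2, -5) = -7)
Function('Z')(z, P) = 10
R = Rational(-40198, 973) (R = Add(Mul(290, Pow(-7, -1)), Mul(32, Pow(278, -1))) = Add(Mul(290, Rational(-1, 7)), Mul(32, Rational(1, 278))) = Add(Rational(-290, 7), Rational(16, 139)) = Rational(-40198, 973) ≈ -41.313)
Function('B')(a, p) = Add(Rational(296, 3), Mul(Rational(1, 3), a), Mul(Rational(1, 3), p)) (Function('B')(a, p) = Add(Rational(-7, 3), Mul(Rational(1, 3), Add(Add(a, p), 303))) = Add(Rational(-7, 3), Mul(Rational(1, 3), Add(303, a, p))) = Add(Rational(-7, 3), Add(101, Mul(Rational(1, 3), a), Mul(Rational(1, 3), p))) = Add(Rational(296, 3), Mul(Rational(1, 3), a), Mul(Rational(1, 3), p)))
Add(Mul(-263285, Pow(-420650, -1)), Mul(Function('B')(Function('Z')(-25, 16), R), Pow(-353067, -1))) = Add(Mul(-263285, Pow(-420650, -1)), Mul(Add(Rational(296, 3), Mul(Rational(1, 3), 10), Mul(Rational(1, 3), Rational(-40198, 973))), Pow(-353067, -1))) = Add(Mul(-263285, Rational(-1, 420650)), Mul(Add(Rational(296, 3), Rational(10, 3), Rational(-40198, 2919)), Rational(-1, 353067))) = Add(Rational(52657, 84130), Mul(Rational(257540, 2919), Rational(-1, 353067))) = Add(Rational(52657, 84130), Rational(-257540, 1030602573)) = Rational(54246772846261, 86704594466490)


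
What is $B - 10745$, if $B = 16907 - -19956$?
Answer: $26118$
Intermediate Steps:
$B = 36863$ ($B = 16907 + 19956 = 36863$)
$B - 10745 = 36863 - 10745 = 26118$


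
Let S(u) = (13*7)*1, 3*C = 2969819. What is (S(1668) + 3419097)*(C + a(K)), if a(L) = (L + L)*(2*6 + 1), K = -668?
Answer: 9976216115420/3 ≈ 3.3254e+12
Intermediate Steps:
C = 2969819/3 (C = (1/3)*2969819 = 2969819/3 ≈ 9.8994e+5)
S(u) = 91 (S(u) = 91*1 = 91)
a(L) = 26*L (a(L) = (2*L)*(12 + 1) = (2*L)*13 = 26*L)
(S(1668) + 3419097)*(C + a(K)) = (91 + 3419097)*(2969819/3 + 26*(-668)) = 3419188*(2969819/3 - 17368) = 3419188*(2917715/3) = 9976216115420/3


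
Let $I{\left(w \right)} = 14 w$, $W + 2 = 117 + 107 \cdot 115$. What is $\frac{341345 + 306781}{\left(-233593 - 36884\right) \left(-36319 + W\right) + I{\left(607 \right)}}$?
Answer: $\frac{648126}{6464138321} \approx 0.00010026$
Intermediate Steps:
$W = 12420$ ($W = -2 + \left(117 + 107 \cdot 115\right) = -2 + \left(117 + 12305\right) = -2 + 12422 = 12420$)
$\frac{341345 + 306781}{\left(-233593 - 36884\right) \left(-36319 + W\right) + I{\left(607 \right)}} = \frac{341345 + 306781}{\left(-233593 - 36884\right) \left(-36319 + 12420\right) + 14 \cdot 607} = \frac{648126}{\left(-270477\right) \left(-23899\right) + 8498} = \frac{648126}{6464129823 + 8498} = \frac{648126}{6464138321}$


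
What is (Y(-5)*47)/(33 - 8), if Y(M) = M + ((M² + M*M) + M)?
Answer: 376/5 ≈ 75.200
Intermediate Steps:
Y(M) = 2*M + 2*M² (Y(M) = M + ((M² + M²) + M) = M + (2*M² + M) = M + (M + 2*M²) = 2*M + 2*M²)
(Y(-5)*47)/(33 - 8) = ((2*(-5)*(1 - 5))*47)/(33 - 8) = ((2*(-5)*(-4))*47)/25 = (40*47)*(1/25) = 1880*(1/25) = 376/5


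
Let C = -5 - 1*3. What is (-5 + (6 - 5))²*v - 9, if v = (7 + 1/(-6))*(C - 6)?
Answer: -4619/3 ≈ -1539.7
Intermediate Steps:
C = -8 (C = -5 - 3 = -8)
v = -287/3 (v = (7 + 1/(-6))*(-8 - 6) = (7 - ⅙)*(-14) = (41/6)*(-14) = -287/3 ≈ -95.667)
(-5 + (6 - 5))²*v - 9 = (-5 + (6 - 5))²*(-287/3) - 9 = (-5 + 1)²*(-287/3) - 9 = (-4)²*(-287/3) - 9 = 16*(-287/3) - 9 = -4592/3 - 9 = -4619/3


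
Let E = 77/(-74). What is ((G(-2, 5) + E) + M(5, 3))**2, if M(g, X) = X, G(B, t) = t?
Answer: 265225/5476 ≈ 48.434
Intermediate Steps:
E = -77/74 (E = 77*(-1/74) = -77/74 ≈ -1.0405)
((G(-2, 5) + E) + M(5, 3))**2 = ((5 - 77/74) + 3)**2 = (293/74 + 3)**2 = (515/74)**2 = 265225/5476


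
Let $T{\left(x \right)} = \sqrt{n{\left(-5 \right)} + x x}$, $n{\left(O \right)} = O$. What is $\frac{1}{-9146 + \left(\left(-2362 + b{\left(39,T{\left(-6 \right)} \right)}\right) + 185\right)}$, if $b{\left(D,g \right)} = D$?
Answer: $- \frac{1}{11284} \approx -8.8621 \cdot 10^{-5}$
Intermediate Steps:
$T{\left(x \right)} = \sqrt{-5 + x^{2}}$ ($T{\left(x \right)} = \sqrt{-5 + x x} = \sqrt{-5 + x^{2}}$)
$\frac{1}{-9146 + \left(\left(-2362 + b{\left(39,T{\left(-6 \right)} \right)}\right) + 185\right)} = \frac{1}{-9146 + \left(\left(-2362 + 39\right) + 185\right)} = \frac{1}{-9146 + \left(-2323 + 185\right)} = \frac{1}{-9146 - 2138} = \frac{1}{-11284} = - \frac{1}{11284}$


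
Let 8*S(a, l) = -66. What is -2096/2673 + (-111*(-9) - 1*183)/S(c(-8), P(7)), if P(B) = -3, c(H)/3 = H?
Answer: -266480/2673 ≈ -99.693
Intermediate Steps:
c(H) = 3*H
S(a, l) = -33/4 (S(a, l) = (1/8)*(-66) = -33/4)
-2096/2673 + (-111*(-9) - 1*183)/S(c(-8), P(7)) = -2096/2673 + (-111*(-9) - 1*183)/(-33/4) = -2096*1/2673 + (999 - 183)*(-4/33) = -2096/2673 + 816*(-4/33) = -2096/2673 - 1088/11 = -266480/2673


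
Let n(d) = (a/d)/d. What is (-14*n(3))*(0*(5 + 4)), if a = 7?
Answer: 0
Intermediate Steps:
n(d) = 7/d**2 (n(d) = (7/d)/d = 7/d**2)
(-14*n(3))*(0*(5 + 4)) = (-98/3**2)*(0*(5 + 4)) = (-98/9)*(0*9) = -14*7/9*0 = -98/9*0 = 0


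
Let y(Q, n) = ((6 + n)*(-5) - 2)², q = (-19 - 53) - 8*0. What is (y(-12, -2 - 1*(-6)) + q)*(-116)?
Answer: -305312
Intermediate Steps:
q = -72 (q = -72 + 0 = -72)
y(Q, n) = (-32 - 5*n)² (y(Q, n) = ((-30 - 5*n) - 2)² = (-32 - 5*n)²)
(y(-12, -2 - 1*(-6)) + q)*(-116) = ((32 + 5*(-2 - 1*(-6)))² - 72)*(-116) = ((32 + 5*(-2 + 6))² - 72)*(-116) = ((32 + 5*4)² - 72)*(-116) = ((32 + 20)² - 72)*(-116) = (52² - 72)*(-116) = (2704 - 72)*(-116) = 2632*(-116) = -305312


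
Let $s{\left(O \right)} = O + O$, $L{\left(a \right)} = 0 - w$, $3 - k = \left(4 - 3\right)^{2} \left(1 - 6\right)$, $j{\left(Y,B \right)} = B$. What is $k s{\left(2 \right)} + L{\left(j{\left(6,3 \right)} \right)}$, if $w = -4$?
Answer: $36$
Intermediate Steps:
$k = 8$ ($k = 3 - \left(4 - 3\right)^{2} \left(1 - 6\right) = 3 - 1^{2} \left(-5\right) = 3 - 1 \left(-5\right) = 3 - -5 = 3 + 5 = 8$)
$L{\left(a \right)} = 4$ ($L{\left(a \right)} = 0 - -4 = 0 + 4 = 4$)
$s{\left(O \right)} = 2 O$
$k s{\left(2 \right)} + L{\left(j{\left(6,3 \right)} \right)} = 8 \cdot 2 \cdot 2 + 4 = 8 \cdot 4 + 4 = 32 + 4 = 36$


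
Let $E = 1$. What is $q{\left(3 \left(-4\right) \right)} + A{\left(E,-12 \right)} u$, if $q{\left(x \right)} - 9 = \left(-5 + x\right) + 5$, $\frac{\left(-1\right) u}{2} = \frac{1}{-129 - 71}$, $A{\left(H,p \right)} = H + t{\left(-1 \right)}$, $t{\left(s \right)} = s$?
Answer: $-3$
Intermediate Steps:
$A{\left(H,p \right)} = -1 + H$ ($A{\left(H,p \right)} = H - 1 = -1 + H$)
$u = \frac{1}{100}$ ($u = - \frac{2}{-129 - 71} = - \frac{2}{-200} = \left(-2\right) \left(- \frac{1}{200}\right) = \frac{1}{100} \approx 0.01$)
$q{\left(x \right)} = 9 + x$ ($q{\left(x \right)} = 9 + \left(\left(-5 + x\right) + 5\right) = 9 + x$)
$q{\left(3 \left(-4\right) \right)} + A{\left(E,-12 \right)} u = \left(9 + 3 \left(-4\right)\right) + \left(-1 + 1\right) \frac{1}{100} = \left(9 - 12\right) + 0 \cdot \frac{1}{100} = -3 + 0 = -3$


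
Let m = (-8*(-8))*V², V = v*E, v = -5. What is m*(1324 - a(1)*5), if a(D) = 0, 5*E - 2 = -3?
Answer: 84736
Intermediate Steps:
E = -⅕ (E = ⅖ + (⅕)*(-3) = ⅖ - ⅗ = -⅕ ≈ -0.20000)
V = 1 (V = -5*(-⅕) = 1)
m = 64 (m = -8*(-8)*1² = 64*1 = 64)
m*(1324 - a(1)*5) = 64*(1324 - 1*0*5) = 64*(1324 + 0*5) = 64*(1324 + 0) = 64*1324 = 84736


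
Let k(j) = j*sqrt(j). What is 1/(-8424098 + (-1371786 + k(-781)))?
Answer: I/(-9795884*I + 781*sqrt(781)) ≈ -1.0208e-7 + 2.2745e-10*I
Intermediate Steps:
k(j) = j**(3/2)
1/(-8424098 + (-1371786 + k(-781))) = 1/(-8424098 + (-1371786 + (-781)**(3/2))) = 1/(-8424098 + (-1371786 - 781*I*sqrt(781))) = 1/(-9795884 - 781*I*sqrt(781))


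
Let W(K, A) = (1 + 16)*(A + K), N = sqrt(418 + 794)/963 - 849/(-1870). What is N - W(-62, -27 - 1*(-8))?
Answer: 2575839/1870 + 2*sqrt(303)/963 ≈ 1377.5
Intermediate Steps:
N = 849/1870 + 2*sqrt(303)/963 (N = sqrt(1212)*(1/963) - 849*(-1/1870) = (2*sqrt(303))*(1/963) + 849/1870 = 2*sqrt(303)/963 + 849/1870 = 849/1870 + 2*sqrt(303)/963 ≈ 0.49016)
W(K, A) = 17*A + 17*K (W(K, A) = 17*(A + K) = 17*A + 17*K)
N - W(-62, -27 - 1*(-8)) = (849/1870 + 2*sqrt(303)/963) - (17*(-27 - 1*(-8)) + 17*(-62)) = (849/1870 + 2*sqrt(303)/963) - (17*(-27 + 8) - 1054) = (849/1870 + 2*sqrt(303)/963) - (17*(-19) - 1054) = (849/1870 + 2*sqrt(303)/963) - (-323 - 1054) = (849/1870 + 2*sqrt(303)/963) - 1*(-1377) = (849/1870 + 2*sqrt(303)/963) + 1377 = 2575839/1870 + 2*sqrt(303)/963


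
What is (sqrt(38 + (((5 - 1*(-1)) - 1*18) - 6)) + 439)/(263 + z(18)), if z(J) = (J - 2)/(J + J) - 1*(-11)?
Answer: 3951/2470 + 9*sqrt(5)/1235 ≈ 1.6159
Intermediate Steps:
z(J) = 11 + (-2 + J)/(2*J) (z(J) = (-2 + J)/((2*J)) + 11 = (-2 + J)*(1/(2*J)) + 11 = (-2 + J)/(2*J) + 11 = 11 + (-2 + J)/(2*J))
(sqrt(38 + (((5 - 1*(-1)) - 1*18) - 6)) + 439)/(263 + z(18)) = (sqrt(38 + (((5 - 1*(-1)) - 1*18) - 6)) + 439)/(263 + (23/2 - 1/18)) = (sqrt(38 + (((5 + 1) - 18) - 6)) + 439)/(263 + (23/2 - 1*1/18)) = (sqrt(38 + ((6 - 18) - 6)) + 439)/(263 + (23/2 - 1/18)) = (sqrt(38 + (-12 - 6)) + 439)/(263 + 103/9) = (sqrt(38 - 18) + 439)/(2470/9) = (sqrt(20) + 439)*(9/2470) = (2*sqrt(5) + 439)*(9/2470) = (439 + 2*sqrt(5))*(9/2470) = 3951/2470 + 9*sqrt(5)/1235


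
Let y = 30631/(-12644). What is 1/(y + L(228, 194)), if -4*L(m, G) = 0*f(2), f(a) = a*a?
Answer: -12644/30631 ≈ -0.41278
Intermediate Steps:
f(a) = a²
L(m, G) = 0 (L(m, G) = -0*2² = -0*4 = -¼*0 = 0)
y = -30631/12644 (y = 30631*(-1/12644) = -30631/12644 ≈ -2.4226)
1/(y + L(228, 194)) = 1/(-30631/12644 + 0) = 1/(-30631/12644) = -12644/30631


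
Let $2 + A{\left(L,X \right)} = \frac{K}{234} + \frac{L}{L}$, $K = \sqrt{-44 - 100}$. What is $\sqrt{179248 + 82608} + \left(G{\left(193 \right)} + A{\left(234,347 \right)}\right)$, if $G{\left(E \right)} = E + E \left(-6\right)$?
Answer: $-966 + 28 \sqrt{334} + \frac{2 i}{39} \approx -454.28 + 0.051282 i$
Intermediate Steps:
$K = 12 i$ ($K = \sqrt{-144} = 12 i \approx 12.0 i$)
$A{\left(L,X \right)} = -1 + \frac{2 i}{39}$ ($A{\left(L,X \right)} = -2 + \left(\frac{12 i}{234} + \frac{L}{L}\right) = -2 + \left(12 i \frac{1}{234} + 1\right) = -2 + \left(\frac{2 i}{39} + 1\right) = -2 + \left(1 + \frac{2 i}{39}\right) = -1 + \frac{2 i}{39}$)
$G{\left(E \right)} = - 5 E$ ($G{\left(E \right)} = E - 6 E = - 5 E$)
$\sqrt{179248 + 82608} + \left(G{\left(193 \right)} + A{\left(234,347 \right)}\right) = \sqrt{179248 + 82608} - \left(966 - \frac{2 i}{39}\right) = \sqrt{261856} - \left(966 - \frac{2 i}{39}\right) = 28 \sqrt{334} - \left(966 - \frac{2 i}{39}\right) = -966 + 28 \sqrt{334} + \frac{2 i}{39}$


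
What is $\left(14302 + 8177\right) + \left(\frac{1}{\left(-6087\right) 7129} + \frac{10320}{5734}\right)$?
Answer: $\frac{2796864118376152}{124411237341} \approx 22481.0$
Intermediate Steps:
$\left(14302 + 8177\right) + \left(\frac{1}{\left(-6087\right) 7129} + \frac{10320}{5734}\right) = 22479 + \left(\left(- \frac{1}{6087}\right) \frac{1}{7129} + 10320 \cdot \frac{1}{5734}\right) = 22479 + \left(- \frac{1}{43394223} + \frac{5160}{2867}\right) = 22479 + \frac{223914187813}{124411237341} = \frac{2796864118376152}{124411237341}$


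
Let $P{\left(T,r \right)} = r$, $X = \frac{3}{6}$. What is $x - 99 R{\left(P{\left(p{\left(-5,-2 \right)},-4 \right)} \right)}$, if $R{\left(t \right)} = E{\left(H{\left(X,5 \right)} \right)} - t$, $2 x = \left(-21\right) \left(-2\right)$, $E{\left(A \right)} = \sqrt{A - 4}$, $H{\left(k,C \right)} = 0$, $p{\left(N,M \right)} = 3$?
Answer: $-375 - 198 i \approx -375.0 - 198.0 i$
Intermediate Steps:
$X = \frac{1}{2}$ ($X = 3 \cdot \frac{1}{6} = \frac{1}{2} \approx 0.5$)
$E{\left(A \right)} = \sqrt{-4 + A}$
$x = 21$ ($x = \frac{\left(-21\right) \left(-2\right)}{2} = \frac{1}{2} \cdot 42 = 21$)
$R{\left(t \right)} = - t + 2 i$ ($R{\left(t \right)} = \sqrt{-4 + 0} - t = \sqrt{-4} - t = 2 i - t = - t + 2 i$)
$x - 99 R{\left(P{\left(p{\left(-5,-2 \right)},-4 \right)} \right)} = 21 - 99 \left(\left(-1\right) \left(-4\right) + 2 i\right) = 21 - 99 \left(4 + 2 i\right) = 21 - \left(396 + 198 i\right) = -375 - 198 i$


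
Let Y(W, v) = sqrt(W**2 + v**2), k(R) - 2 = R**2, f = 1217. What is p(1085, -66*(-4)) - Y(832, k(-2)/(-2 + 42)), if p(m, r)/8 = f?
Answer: 9736 - sqrt(276889609)/20 ≈ 8904.0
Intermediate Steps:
p(m, r) = 9736 (p(m, r) = 8*1217 = 9736)
k(R) = 2 + R**2
p(1085, -66*(-4)) - Y(832, k(-2)/(-2 + 42)) = 9736 - sqrt(832**2 + ((2 + (-2)**2)/(-2 + 42))**2) = 9736 - sqrt(692224 + ((2 + 4)/40)**2) = 9736 - sqrt(692224 + ((1/40)*6)**2) = 9736 - sqrt(692224 + (3/20)**2) = 9736 - sqrt(692224 + 9/400) = 9736 - sqrt(276889609/400) = 9736 - sqrt(276889609)/20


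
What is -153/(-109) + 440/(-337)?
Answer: 3601/36733 ≈ 0.098032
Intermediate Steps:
-153/(-109) + 440/(-337) = -153*(-1/109) + 440*(-1/337) = 153/109 - 440/337 = 3601/36733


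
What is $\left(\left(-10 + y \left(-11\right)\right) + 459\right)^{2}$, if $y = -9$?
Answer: $300304$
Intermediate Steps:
$\left(\left(-10 + y \left(-11\right)\right) + 459\right)^{2} = \left(\left(-10 - -99\right) + 459\right)^{2} = \left(\left(-10 + 99\right) + 459\right)^{2} = \left(89 + 459\right)^{2} = 548^{2} = 300304$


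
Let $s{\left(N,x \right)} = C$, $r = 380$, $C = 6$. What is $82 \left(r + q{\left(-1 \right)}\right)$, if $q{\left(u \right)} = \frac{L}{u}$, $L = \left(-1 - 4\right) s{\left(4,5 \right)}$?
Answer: $33620$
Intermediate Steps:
$s{\left(N,x \right)} = 6$
$L = -30$ ($L = \left(-1 - 4\right) 6 = \left(-5\right) 6 = -30$)
$q{\left(u \right)} = - \frac{30}{u}$
$82 \left(r + q{\left(-1 \right)}\right) = 82 \left(380 - \frac{30}{-1}\right) = 82 \left(380 - -30\right) = 82 \left(380 + 30\right) = 82 \cdot 410 = 33620$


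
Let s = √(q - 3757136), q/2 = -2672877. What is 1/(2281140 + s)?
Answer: 228114/520360880249 - I*√9102890/5203608802490 ≈ 4.3838e-7 - 5.7981e-10*I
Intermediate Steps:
q = -5345754 (q = 2*(-2672877) = -5345754)
s = I*√9102890 (s = √(-5345754 - 3757136) = √(-9102890) = I*√9102890 ≈ 3017.1*I)
1/(2281140 + s) = 1/(2281140 + I*√9102890)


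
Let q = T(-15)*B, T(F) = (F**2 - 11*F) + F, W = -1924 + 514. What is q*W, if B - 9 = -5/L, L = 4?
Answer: -8195625/2 ≈ -4.0978e+6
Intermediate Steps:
W = -1410
T(F) = F**2 - 10*F
B = 31/4 (B = 9 - 5/4 = 31/4 ≈ 7.7500)
q = 11625/4 (q = -15*(-10 - 15)*(31/4) = -15*(-25)*(31/4) = 375*(31/4) = 11625/4 ≈ 2906.3)
q*W = (11625/4)*(-1410) = -8195625/2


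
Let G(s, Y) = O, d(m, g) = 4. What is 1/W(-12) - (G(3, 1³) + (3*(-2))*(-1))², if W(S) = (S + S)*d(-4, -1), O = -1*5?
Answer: -97/96 ≈ -1.0104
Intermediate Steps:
O = -5
G(s, Y) = -5
W(S) = 8*S (W(S) = (S + S)*4 = (2*S)*4 = 8*S)
1/W(-12) - (G(3, 1³) + (3*(-2))*(-1))² = 1/(8*(-12)) - (-5 + (3*(-2))*(-1))² = 1/(-96) - (-5 - 6*(-1))² = -1/96 - (-5 + 6)² = -1/96 - 1*1² = -1/96 - 1*1 = -1/96 - 1 = -97/96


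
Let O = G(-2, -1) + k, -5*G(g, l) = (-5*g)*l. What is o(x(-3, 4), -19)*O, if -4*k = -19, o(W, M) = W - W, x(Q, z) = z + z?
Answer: 0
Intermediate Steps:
x(Q, z) = 2*z
o(W, M) = 0
G(g, l) = g*l (G(g, l) = -(-5*g)*l/5 = -(-1)*g*l = g*l)
k = 19/4 (k = -¼*(-19) = 19/4 ≈ 4.7500)
O = 27/4 (O = -2*(-1) + 19/4 = 2 + 19/4 = 27/4 ≈ 6.7500)
o(x(-3, 4), -19)*O = 0*(27/4) = 0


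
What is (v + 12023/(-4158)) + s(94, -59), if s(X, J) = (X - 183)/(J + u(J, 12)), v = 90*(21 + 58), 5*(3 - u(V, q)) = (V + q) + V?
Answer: 38968079/5481 ≈ 7109.7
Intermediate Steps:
u(V, q) = 3 - 2*V/5 - q/5 (u(V, q) = 3 - ((V + q) + V)/5 = 3 - (q + 2*V)/5 = 3 + (-2*V/5 - q/5) = 3 - 2*V/5 - q/5)
v = 7110 (v = 90*79 = 7110)
s(X, J) = (-183 + X)/(⅗ + 3*J/5) (s(X, J) = (X - 183)/(J + (3 - 2*J/5 - ⅕*12)) = (-183 + X)/(J + (3 - 2*J/5 - 12/5)) = (-183 + X)/(J + (⅗ - 2*J/5)) = (-183 + X)/(⅗ + 3*J/5))
(v + 12023/(-4158)) + s(94, -59) = (7110 + 12023/(-4158)) + 5*(-183 + 94)/(3*(1 - 59)) = (7110 + 12023*(-1/4158)) + (5/3)*(-89)/(-58) = (7110 - 1093/378) + (5/3)*(-1/58)*(-89) = 2686487/378 + 445/174 = 38968079/5481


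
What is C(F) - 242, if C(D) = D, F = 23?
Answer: -219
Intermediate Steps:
C(F) - 242 = 23 - 242 = -219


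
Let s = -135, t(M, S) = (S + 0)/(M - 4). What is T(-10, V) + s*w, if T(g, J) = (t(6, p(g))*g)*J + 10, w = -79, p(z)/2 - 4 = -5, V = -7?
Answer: 10605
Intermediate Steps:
p(z) = -2 (p(z) = 8 + 2*(-5) = 8 - 10 = -2)
t(M, S) = S/(-4 + M)
T(g, J) = 10 - J*g (T(g, J) = ((-2/(-4 + 6))*g)*J + 10 = ((-2/2)*g)*J + 10 = ((-2*1/2)*g)*J + 10 = (-g)*J + 10 = -J*g + 10 = 10 - J*g)
T(-10, V) + s*w = (10 - 1*(-7)*(-10)) - 135*(-79) = (10 - 70) + 10665 = -60 + 10665 = 10605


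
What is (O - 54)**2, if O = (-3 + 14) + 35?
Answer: 64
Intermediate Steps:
O = 46 (O = 11 + 35 = 46)
(O - 54)**2 = (46 - 54)**2 = (-8)**2 = 64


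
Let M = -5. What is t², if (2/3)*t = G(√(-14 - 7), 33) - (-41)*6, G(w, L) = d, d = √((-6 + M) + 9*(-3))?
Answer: 272151/2 + 1107*I*√38 ≈ 1.3608e+5 + 6824.0*I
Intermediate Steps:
d = I*√38 (d = √((-6 - 5) + 9*(-3)) = √(-11 - 27) = √(-38) = I*√38 ≈ 6.1644*I)
G(w, L) = I*√38
t = 369 + 3*I*√38/2 (t = 3*(I*√38 - (-41)*6)/2 = 3*(I*√38 - 1*(-246))/2 = 3*(I*√38 + 246)/2 = 3*(246 + I*√38)/2 = 369 + 3*I*√38/2 ≈ 369.0 + 9.2466*I)
t² = (369 + 3*I*√38/2)²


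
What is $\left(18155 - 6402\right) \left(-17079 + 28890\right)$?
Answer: $138814683$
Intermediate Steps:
$\left(18155 - 6402\right) \left(-17079 + 28890\right) = \left(18155 - 6402\right) 11811 = 11753 \cdot 11811 = 138814683$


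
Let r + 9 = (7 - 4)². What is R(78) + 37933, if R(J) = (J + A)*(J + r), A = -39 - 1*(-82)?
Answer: 47371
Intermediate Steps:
r = 0 (r = -9 + (7 - 4)² = -9 + 3² = -9 + 9 = 0)
A = 43 (A = -39 + 82 = 43)
R(J) = J*(43 + J) (R(J) = (J + 43)*(J + 0) = (43 + J)*J = J*(43 + J))
R(78) + 37933 = 78*(43 + 78) + 37933 = 78*121 + 37933 = 9438 + 37933 = 47371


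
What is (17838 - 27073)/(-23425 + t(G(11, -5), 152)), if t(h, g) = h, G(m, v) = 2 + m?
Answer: 9235/23412 ≈ 0.39446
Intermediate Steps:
(17838 - 27073)/(-23425 + t(G(11, -5), 152)) = (17838 - 27073)/(-23425 + (2 + 11)) = -9235/(-23425 + 13) = -9235/(-23412) = -9235*(-1/23412) = 9235/23412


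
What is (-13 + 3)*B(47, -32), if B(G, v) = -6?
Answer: 60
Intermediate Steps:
(-13 + 3)*B(47, -32) = (-13 + 3)*(-6) = -10*(-6) = 60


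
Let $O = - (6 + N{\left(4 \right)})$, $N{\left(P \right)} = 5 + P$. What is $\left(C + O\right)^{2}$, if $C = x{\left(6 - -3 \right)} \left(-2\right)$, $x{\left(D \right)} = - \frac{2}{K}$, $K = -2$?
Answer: $289$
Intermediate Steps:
$x{\left(D \right)} = 1$ ($x{\left(D \right)} = - \frac{2}{-2} = \left(-2\right) \left(- \frac{1}{2}\right) = 1$)
$C = -2$ ($C = 1 \left(-2\right) = -2$)
$O = -15$ ($O = - (6 + \left(5 + 4\right)) = - (6 + 9) = \left(-1\right) 15 = -15$)
$\left(C + O\right)^{2} = \left(-2 - 15\right)^{2} = \left(-17\right)^{2} = 289$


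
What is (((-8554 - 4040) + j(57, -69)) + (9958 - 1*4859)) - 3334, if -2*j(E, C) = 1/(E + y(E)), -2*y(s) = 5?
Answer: -1180362/109 ≈ -10829.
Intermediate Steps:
y(s) = -5/2 (y(s) = -½*5 = -5/2)
j(E, C) = -1/(2*(-5/2 + E)) (j(E, C) = -1/(2*(E - 5/2)) = -1/(2*(-5/2 + E)))
(((-8554 - 4040) + j(57, -69)) + (9958 - 1*4859)) - 3334 = (((-8554 - 4040) - 1/(-5 + 2*57)) + (9958 - 1*4859)) - 3334 = ((-12594 - 1/(-5 + 114)) + (9958 - 4859)) - 3334 = ((-12594 - 1/109) + 5099) - 3334 = (-1372747/109 + 5099) - 3334 = -816956/109 - 3334 = -1180362/109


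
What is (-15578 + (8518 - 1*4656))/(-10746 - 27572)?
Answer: 5858/19159 ≈ 0.30576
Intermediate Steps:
(-15578 + (8518 - 1*4656))/(-10746 - 27572) = (-15578 + (8518 - 4656))/(-38318) = (-15578 + 3862)*(-1/38318) = -11716*(-1/38318) = 5858/19159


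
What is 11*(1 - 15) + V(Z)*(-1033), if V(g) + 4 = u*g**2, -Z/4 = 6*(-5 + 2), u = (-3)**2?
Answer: -48191670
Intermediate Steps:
u = 9
Z = 72 (Z = -24*(-5 + 2) = -24*(-3) = -4*(-18) = 72)
V(g) = -4 + 9*g**2
11*(1 - 15) + V(Z)*(-1033) = 11*(1 - 15) + (-4 + 9*72**2)*(-1033) = 11*(-14) + (-4 + 9*5184)*(-1033) = -154 + (-4 + 46656)*(-1033) = -154 + 46652*(-1033) = -154 - 48191516 = -48191670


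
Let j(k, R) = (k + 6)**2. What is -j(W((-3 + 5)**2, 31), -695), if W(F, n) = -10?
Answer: -16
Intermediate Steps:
j(k, R) = (6 + k)**2
-j(W((-3 + 5)**2, 31), -695) = -(6 - 10)**2 = -1*(-4)**2 = -1*16 = -16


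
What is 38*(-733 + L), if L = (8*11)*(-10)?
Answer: -61294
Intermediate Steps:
L = -880 (L = 88*(-10) = -880)
38*(-733 + L) = 38*(-733 - 880) = 38*(-1613) = -61294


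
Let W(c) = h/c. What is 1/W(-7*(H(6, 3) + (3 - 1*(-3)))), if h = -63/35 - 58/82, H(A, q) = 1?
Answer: 10045/514 ≈ 19.543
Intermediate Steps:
h = -514/205 (h = -63*1/35 - 58*1/82 = -9/5 - 29/41 = -514/205 ≈ -2.5073)
W(c) = -514/(205*c)
1/W(-7*(H(6, 3) + (3 - 1*(-3)))) = 1/(-514*(-1/(7*(1 + (3 - 1*(-3)))))/205) = 1/(-514*(-1/(7*(1 + (3 + 3))))/205) = 1/(-514*(-1/(7*(1 + 6)))/205) = 1/(-514/(205*((-7*7)))) = 1/(-514/205/(-49)) = 1/(-514/205*(-1/49)) = 1/(514/10045) = 10045/514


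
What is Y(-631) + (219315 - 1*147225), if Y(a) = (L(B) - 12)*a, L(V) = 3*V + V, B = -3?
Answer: 87234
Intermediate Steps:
L(V) = 4*V
Y(a) = -24*a (Y(a) = (4*(-3) - 12)*a = (-12 - 12)*a = -24*a)
Y(-631) + (219315 - 1*147225) = -24*(-631) + (219315 - 1*147225) = 15144 + (219315 - 147225) = 15144 + 72090 = 87234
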